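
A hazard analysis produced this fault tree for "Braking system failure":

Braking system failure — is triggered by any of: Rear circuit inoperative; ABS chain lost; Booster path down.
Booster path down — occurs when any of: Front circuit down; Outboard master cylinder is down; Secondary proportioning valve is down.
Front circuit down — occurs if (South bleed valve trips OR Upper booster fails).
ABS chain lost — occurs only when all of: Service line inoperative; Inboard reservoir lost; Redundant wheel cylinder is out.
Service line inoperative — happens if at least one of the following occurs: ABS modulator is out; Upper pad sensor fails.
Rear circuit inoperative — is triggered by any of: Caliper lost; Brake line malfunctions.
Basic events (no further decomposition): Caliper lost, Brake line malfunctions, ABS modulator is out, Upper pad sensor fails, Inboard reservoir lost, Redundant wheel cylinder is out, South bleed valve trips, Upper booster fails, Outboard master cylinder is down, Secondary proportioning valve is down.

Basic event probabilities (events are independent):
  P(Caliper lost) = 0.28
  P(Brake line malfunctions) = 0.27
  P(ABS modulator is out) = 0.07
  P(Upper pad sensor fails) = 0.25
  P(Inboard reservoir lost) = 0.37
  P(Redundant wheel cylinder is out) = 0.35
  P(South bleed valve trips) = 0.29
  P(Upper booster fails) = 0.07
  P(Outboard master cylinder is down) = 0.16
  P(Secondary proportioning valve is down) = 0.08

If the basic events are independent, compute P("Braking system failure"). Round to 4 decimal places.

0.7423

P(Rear circuit inoperative) [OR] = 1 − (1−0.28) × (1−0.27) = 0.474400
P(Service line inoperative) [OR] = 1 − (1−0.07) × (1−0.25) = 0.302500
P(ABS chain lost) [AND] = 0.302500 × 0.37 × 0.35 = 0.039174
P(Front circuit down) [OR] = 1 − (1−0.29) × (1−0.07) = 0.339700
P(Booster path down) [OR] = 1 − (1−0.339700) × (1−0.16) × (1−0.08) = 0.489720
P(Braking system failure) [OR] = 1 − (1−0.474400) × (1−0.039174) × (1−0.489720) = 0.742303
Rounded to 4 decimal places: P(Braking system failure) ≈ 0.7423.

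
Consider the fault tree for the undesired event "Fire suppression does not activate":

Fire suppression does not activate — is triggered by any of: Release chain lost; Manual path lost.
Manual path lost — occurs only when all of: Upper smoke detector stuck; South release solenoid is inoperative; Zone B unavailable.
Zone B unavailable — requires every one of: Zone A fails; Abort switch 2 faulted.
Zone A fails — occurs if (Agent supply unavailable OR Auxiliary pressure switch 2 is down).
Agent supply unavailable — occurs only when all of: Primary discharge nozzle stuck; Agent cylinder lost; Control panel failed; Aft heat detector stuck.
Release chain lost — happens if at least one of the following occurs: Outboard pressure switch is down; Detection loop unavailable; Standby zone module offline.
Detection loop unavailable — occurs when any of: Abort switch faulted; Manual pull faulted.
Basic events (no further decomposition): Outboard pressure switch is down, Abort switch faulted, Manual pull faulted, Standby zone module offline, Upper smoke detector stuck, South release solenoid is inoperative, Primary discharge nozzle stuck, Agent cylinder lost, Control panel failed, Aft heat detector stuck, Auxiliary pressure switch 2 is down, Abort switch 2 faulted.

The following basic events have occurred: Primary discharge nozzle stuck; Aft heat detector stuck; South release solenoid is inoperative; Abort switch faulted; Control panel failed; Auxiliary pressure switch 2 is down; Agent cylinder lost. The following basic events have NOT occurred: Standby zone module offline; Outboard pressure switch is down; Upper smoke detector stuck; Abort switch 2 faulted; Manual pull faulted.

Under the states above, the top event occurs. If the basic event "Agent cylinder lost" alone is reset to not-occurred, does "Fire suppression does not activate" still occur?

Counterfactual: set "Agent cylinder lost" to not occurred.
Detection loop unavailable [OR]: Abort switch faulted=occurs, Manual pull faulted=not → at least one input occurs → occurs.
Release chain lost [OR]: Outboard pressure switch is down=not, Detection loop unavailable=occurs, Standby zone module offline=not → at least one input occurs → occurs.
Agent supply unavailable [AND]: Primary discharge nozzle stuck=occurs, Agent cylinder lost=not, Control panel failed=occurs, Aft heat detector stuck=occurs → not all inputs occur → does not occur.
Zone A fails [OR]: Agent supply unavailable=not, Auxiliary pressure switch 2 is down=occurs → at least one input occurs → occurs.
Zone B unavailable [AND]: Zone A fails=occurs, Abort switch 2 faulted=not → not all inputs occur → does not occur.
Manual path lost [AND]: Upper smoke detector stuck=not, South release solenoid is inoperative=occurs, Zone B unavailable=not → not all inputs occur → does not occur.
Fire suppression does not activate [OR]: Release chain lost=occurs, Manual path lost=not → at least one input occurs → occurs.

Yes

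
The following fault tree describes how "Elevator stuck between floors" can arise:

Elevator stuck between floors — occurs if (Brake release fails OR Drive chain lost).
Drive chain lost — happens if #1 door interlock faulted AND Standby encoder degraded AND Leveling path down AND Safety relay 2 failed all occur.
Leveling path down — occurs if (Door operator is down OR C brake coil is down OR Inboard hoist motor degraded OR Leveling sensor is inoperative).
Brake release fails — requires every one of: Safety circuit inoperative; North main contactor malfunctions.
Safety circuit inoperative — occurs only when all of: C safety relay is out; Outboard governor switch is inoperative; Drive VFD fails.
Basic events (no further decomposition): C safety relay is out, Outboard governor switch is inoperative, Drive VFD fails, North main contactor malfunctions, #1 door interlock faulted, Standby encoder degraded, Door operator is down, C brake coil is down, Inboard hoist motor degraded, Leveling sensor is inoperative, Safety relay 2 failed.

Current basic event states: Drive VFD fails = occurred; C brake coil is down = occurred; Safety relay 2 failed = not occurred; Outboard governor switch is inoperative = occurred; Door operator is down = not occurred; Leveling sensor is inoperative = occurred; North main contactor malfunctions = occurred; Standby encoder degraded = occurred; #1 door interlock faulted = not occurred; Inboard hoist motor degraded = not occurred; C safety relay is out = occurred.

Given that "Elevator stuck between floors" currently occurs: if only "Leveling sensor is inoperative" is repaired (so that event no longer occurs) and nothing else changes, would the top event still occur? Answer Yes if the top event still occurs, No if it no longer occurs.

Counterfactual: set "Leveling sensor is inoperative" to not occurred.
Safety circuit inoperative [AND]: C safety relay is out=occurs, Outboard governor switch is inoperative=occurs, Drive VFD fails=occurs → all inputs occur → occurs.
Brake release fails [AND]: Safety circuit inoperative=occurs, North main contactor malfunctions=occurs → all inputs occur → occurs.
Leveling path down [OR]: Door operator is down=not, C brake coil is down=occurs, Inboard hoist motor degraded=not, Leveling sensor is inoperative=not → at least one input occurs → occurs.
Drive chain lost [AND]: #1 door interlock faulted=not, Standby encoder degraded=occurs, Leveling path down=occurs, Safety relay 2 failed=not → not all inputs occur → does not occur.
Elevator stuck between floors [OR]: Brake release fails=occurs, Drive chain lost=not → at least one input occurs → occurs.

Yes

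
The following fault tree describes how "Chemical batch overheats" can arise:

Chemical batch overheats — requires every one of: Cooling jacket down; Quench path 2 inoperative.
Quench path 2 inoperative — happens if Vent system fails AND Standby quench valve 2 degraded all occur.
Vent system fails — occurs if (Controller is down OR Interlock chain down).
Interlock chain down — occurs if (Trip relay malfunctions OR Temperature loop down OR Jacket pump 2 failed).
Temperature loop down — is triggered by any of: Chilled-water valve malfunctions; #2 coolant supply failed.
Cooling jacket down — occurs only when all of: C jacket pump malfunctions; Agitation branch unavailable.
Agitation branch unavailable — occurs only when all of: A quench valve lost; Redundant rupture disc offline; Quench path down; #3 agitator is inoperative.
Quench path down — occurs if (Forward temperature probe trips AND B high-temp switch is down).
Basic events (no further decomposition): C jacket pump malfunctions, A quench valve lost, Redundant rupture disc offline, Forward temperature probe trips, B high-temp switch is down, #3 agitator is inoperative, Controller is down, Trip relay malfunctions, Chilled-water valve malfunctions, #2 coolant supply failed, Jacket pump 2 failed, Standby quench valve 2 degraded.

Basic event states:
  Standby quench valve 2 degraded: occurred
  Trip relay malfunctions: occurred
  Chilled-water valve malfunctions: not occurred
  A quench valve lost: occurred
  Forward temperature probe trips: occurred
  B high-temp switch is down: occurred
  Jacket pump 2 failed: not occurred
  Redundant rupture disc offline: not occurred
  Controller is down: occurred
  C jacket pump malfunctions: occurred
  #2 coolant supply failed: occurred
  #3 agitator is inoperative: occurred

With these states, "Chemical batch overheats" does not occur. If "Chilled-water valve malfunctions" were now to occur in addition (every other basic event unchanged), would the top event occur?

No

Counterfactual: set "Chilled-water valve malfunctions" to occurred.
Quench path down [AND]: Forward temperature probe trips=occurs, B high-temp switch is down=occurs → all inputs occur → occurs.
Agitation branch unavailable [AND]: A quench valve lost=occurs, Redundant rupture disc offline=not, Quench path down=occurs, #3 agitator is inoperative=occurs → not all inputs occur → does not occur.
Cooling jacket down [AND]: C jacket pump malfunctions=occurs, Agitation branch unavailable=not → not all inputs occur → does not occur.
Temperature loop down [OR]: Chilled-water valve malfunctions=occurs, #2 coolant supply failed=occurs → at least one input occurs → occurs.
Interlock chain down [OR]: Trip relay malfunctions=occurs, Temperature loop down=occurs, Jacket pump 2 failed=not → at least one input occurs → occurs.
Vent system fails [OR]: Controller is down=occurs, Interlock chain down=occurs → at least one input occurs → occurs.
Quench path 2 inoperative [AND]: Vent system fails=occurs, Standby quench valve 2 degraded=occurs → all inputs occur → occurs.
Chemical batch overheats [AND]: Cooling jacket down=not, Quench path 2 inoperative=occurs → not all inputs occur → does not occur.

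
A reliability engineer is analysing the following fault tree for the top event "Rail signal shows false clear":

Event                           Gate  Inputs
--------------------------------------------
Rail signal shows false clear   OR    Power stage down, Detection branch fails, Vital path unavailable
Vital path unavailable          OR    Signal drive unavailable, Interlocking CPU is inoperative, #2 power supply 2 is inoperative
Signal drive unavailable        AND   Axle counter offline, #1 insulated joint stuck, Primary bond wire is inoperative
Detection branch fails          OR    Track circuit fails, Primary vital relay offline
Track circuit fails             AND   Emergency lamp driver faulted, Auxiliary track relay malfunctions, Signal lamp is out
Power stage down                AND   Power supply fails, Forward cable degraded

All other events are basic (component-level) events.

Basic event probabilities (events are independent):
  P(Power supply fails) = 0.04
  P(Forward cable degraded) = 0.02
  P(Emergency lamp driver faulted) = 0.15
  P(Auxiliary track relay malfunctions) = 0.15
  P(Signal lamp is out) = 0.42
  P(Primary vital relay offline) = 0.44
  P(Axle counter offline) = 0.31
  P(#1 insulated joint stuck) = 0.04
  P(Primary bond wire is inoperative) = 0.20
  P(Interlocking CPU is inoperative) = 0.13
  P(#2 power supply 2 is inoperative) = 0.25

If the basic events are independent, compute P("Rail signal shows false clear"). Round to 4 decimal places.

P(Power stage down) [AND] = 0.04 × 0.02 = 0.000800
P(Track circuit fails) [AND] = 0.15 × 0.15 × 0.42 = 0.009450
P(Detection branch fails) [OR] = 1 − (1−0.009450) × (1−0.44) = 0.445292
P(Signal drive unavailable) [AND] = 0.31 × 0.04 × 0.20 = 0.002480
P(Vital path unavailable) [OR] = 1 − (1−0.002480) × (1−0.13) × (1−0.25) = 0.349118
P(Rail signal shows false clear) [OR] = 1 − (1−0.000800) × (1−0.445292) × (1−0.349118) = 0.639239
Rounded to 4 decimal places: P(Rail signal shows false clear) ≈ 0.6392.

0.6392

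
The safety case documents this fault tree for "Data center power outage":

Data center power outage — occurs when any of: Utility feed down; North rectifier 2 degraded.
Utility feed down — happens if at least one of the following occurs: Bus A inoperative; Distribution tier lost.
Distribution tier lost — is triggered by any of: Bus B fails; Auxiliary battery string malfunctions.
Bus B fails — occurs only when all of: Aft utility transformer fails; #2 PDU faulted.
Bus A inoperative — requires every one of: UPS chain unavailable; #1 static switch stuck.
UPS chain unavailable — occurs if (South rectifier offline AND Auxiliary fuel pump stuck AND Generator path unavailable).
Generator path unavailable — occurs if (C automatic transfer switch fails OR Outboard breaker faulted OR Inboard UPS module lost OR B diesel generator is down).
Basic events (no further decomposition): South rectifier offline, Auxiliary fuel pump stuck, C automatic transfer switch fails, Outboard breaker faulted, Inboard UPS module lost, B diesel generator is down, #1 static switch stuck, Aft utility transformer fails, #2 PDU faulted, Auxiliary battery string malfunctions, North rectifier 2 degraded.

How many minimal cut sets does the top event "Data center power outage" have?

Generator path unavailable [OR]: union of children's cut sets → 4 cut set(s).
UPS chain unavailable [AND]: one cut set from each child combined → 1 × 1 × 4 = 4 cut set(s).
Bus A inoperative [AND]: one cut set from each child combined → 4 × 1 = 4 cut set(s).
Bus B fails [AND]: one cut set from each child combined → 1 × 1 = 1 cut set(s).
Distribution tier lost [OR]: union of children's cut sets → 2 cut set(s).
Utility feed down [OR]: union of children's cut sets → 6 cut set(s).
Data center power outage [OR]: union of children's cut sets → 7 cut set(s).
Minimal cut sets: {#1 static switch stuck, Auxiliary fuel pump stuck, C automatic transfer switch fails, South rectifier offline}; {#1 static switch stuck, Auxiliary fuel pump stuck, Outboard breaker faulted, South rectifier offline}; {#1 static switch stuck, Auxiliary fuel pump stuck, Inboard UPS module lost, South rectifier offline}; {#1 static switch stuck, Auxiliary fuel pump stuck, B diesel generator is down, South rectifier offline}; {#2 PDU faulted, Aft utility transformer fails}; {Auxiliary battery string malfunctions}; {North rectifier 2 degraded}.

7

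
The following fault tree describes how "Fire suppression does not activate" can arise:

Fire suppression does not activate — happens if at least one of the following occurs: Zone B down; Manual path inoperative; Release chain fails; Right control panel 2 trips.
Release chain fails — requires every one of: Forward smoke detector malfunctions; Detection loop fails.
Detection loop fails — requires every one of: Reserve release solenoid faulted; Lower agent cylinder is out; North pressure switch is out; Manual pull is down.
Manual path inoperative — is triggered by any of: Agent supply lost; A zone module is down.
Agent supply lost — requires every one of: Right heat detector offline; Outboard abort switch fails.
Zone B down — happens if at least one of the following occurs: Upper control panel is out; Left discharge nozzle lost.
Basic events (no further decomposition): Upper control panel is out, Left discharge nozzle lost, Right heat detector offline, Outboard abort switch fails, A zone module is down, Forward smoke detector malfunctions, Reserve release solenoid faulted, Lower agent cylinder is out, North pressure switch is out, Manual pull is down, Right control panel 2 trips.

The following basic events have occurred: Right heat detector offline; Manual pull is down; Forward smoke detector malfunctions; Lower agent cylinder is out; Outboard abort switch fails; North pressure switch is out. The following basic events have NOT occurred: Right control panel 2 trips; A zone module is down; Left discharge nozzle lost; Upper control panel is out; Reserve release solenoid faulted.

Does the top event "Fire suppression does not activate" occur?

Zone B down [OR]: Upper control panel is out=not, Left discharge nozzle lost=not → no input occurs → does not occur.
Agent supply lost [AND]: Right heat detector offline=occurs, Outboard abort switch fails=occurs → all inputs occur → occurs.
Manual path inoperative [OR]: Agent supply lost=occurs, A zone module is down=not → at least one input occurs → occurs.
Detection loop fails [AND]: Reserve release solenoid faulted=not, Lower agent cylinder is out=occurs, North pressure switch is out=occurs, Manual pull is down=occurs → not all inputs occur → does not occur.
Release chain fails [AND]: Forward smoke detector malfunctions=occurs, Detection loop fails=not → not all inputs occur → does not occur.
Fire suppression does not activate [OR]: Zone B down=not, Manual path inoperative=occurs, Release chain fails=not, Right control panel 2 trips=not → at least one input occurs → occurs.

Yes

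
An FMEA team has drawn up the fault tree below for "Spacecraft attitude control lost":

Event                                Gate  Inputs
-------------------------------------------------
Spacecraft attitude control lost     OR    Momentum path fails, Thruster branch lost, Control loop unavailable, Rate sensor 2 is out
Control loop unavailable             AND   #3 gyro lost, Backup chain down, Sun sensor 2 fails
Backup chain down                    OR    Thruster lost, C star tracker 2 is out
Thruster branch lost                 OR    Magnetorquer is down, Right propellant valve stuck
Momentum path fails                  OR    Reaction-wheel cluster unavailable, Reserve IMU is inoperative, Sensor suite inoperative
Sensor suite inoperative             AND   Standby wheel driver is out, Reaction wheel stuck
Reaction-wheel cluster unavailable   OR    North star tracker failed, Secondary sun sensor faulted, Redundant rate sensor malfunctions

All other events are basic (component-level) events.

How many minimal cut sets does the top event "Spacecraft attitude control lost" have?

10

Reaction-wheel cluster unavailable [OR]: union of children's cut sets → 3 cut set(s).
Sensor suite inoperative [AND]: one cut set from each child combined → 1 × 1 = 1 cut set(s).
Momentum path fails [OR]: union of children's cut sets → 5 cut set(s).
Thruster branch lost [OR]: union of children's cut sets → 2 cut set(s).
Backup chain down [OR]: union of children's cut sets → 2 cut set(s).
Control loop unavailable [AND]: one cut set from each child combined → 1 × 2 × 1 = 2 cut set(s).
Spacecraft attitude control lost [OR]: union of children's cut sets → 10 cut set(s).
Minimal cut sets: {North star tracker failed}; {Secondary sun sensor faulted}; {Redundant rate sensor malfunctions}; {Reserve IMU is inoperative}; {Reaction wheel stuck, Standby wheel driver is out}; {Magnetorquer is down}; {Right propellant valve stuck}; {#3 gyro lost, Sun sensor 2 fails, Thruster lost}; {#3 gyro lost, C star tracker 2 is out, Sun sensor 2 fails}; {Rate sensor 2 is out}.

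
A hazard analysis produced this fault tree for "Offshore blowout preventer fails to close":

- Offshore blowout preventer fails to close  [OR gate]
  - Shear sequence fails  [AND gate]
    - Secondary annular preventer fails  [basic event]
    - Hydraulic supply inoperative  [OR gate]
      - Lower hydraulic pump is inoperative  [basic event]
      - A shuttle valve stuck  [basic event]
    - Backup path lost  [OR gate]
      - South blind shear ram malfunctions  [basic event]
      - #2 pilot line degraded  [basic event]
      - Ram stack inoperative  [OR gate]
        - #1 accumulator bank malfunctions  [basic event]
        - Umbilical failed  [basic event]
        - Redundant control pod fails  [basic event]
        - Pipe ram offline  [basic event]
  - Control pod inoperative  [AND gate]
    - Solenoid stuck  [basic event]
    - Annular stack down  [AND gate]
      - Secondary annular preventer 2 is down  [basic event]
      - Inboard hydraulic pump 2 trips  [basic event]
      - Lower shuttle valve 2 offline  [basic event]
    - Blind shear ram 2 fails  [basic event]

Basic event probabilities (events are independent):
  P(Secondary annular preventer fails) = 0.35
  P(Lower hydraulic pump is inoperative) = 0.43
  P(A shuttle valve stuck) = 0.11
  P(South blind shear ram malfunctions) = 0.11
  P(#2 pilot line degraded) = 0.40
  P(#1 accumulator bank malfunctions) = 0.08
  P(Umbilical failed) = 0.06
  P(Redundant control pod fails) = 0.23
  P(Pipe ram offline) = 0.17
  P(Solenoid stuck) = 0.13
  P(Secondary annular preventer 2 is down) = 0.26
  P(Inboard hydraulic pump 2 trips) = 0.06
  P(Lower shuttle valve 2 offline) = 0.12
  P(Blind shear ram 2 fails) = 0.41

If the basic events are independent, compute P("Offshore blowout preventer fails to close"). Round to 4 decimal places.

0.1216

P(Hydraulic supply inoperative) [OR] = 1 − (1−0.43) × (1−0.11) = 0.492700
P(Ram stack inoperative) [OR] = 1 − (1−0.08) × (1−0.06) × (1−0.23) × (1−0.17) = 0.447306
P(Backup path lost) [OR] = 1 − (1−0.11) × (1−0.40) × (1−0.447306) = 0.704861
P(Shear sequence fails) [AND] = 0.35 × 0.492700 × 0.704861 = 0.121550
P(Annular stack down) [AND] = 0.26 × 0.06 × 0.12 = 0.001872
P(Control pod inoperative) [AND] = 0.13 × 0.001872 × 0.41 = 0.000100
P(Offshore blowout preventer fails to close) [OR] = 1 − (1−0.121550) × (1−0.000100) = 0.121638
Rounded to 4 decimal places: P(Offshore blowout preventer fails to close) ≈ 0.1216.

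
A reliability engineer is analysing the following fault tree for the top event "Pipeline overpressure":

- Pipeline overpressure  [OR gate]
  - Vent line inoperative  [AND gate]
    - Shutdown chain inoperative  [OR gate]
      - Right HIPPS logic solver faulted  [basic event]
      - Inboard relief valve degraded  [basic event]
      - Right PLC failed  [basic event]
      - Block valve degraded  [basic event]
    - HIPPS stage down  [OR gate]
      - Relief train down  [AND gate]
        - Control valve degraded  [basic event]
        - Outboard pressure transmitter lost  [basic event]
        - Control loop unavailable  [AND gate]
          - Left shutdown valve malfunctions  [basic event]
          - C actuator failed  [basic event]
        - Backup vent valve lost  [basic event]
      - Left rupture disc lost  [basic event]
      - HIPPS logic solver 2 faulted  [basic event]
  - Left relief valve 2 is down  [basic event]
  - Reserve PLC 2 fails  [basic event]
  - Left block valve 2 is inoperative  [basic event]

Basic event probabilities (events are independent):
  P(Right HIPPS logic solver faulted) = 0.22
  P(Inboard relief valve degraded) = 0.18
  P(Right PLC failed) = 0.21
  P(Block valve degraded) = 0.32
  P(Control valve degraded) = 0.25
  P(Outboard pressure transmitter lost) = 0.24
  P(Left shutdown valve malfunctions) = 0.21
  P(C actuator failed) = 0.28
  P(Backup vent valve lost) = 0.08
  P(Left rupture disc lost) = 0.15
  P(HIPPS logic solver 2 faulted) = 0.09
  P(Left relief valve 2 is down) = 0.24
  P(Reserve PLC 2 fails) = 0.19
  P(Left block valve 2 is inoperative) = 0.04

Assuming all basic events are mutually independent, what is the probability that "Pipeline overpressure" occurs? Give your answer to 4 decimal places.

P(Shutdown chain inoperative) [OR] = 1 − (1−0.22) × (1−0.18) × (1−0.21) × (1−0.32) = 0.656407
P(Control loop unavailable) [AND] = 0.21 × 0.28 = 0.058800
P(Relief train down) [AND] = 0.25 × 0.24 × 0.058800 × 0.08 = 0.000282
P(HIPPS stage down) [OR] = 1 − (1−0.000282) × (1−0.15) × (1−0.09) = 0.226718
P(Vent line inoperative) [AND] = 0.656407 × 0.226718 = 0.148819
P(Pipeline overpressure) [OR] = 1 − (1−0.148819) × (1−0.24) × (1−0.19) × (1−0.04) = 0.496972
Rounded to 4 decimal places: P(Pipeline overpressure) ≈ 0.4970.

0.4970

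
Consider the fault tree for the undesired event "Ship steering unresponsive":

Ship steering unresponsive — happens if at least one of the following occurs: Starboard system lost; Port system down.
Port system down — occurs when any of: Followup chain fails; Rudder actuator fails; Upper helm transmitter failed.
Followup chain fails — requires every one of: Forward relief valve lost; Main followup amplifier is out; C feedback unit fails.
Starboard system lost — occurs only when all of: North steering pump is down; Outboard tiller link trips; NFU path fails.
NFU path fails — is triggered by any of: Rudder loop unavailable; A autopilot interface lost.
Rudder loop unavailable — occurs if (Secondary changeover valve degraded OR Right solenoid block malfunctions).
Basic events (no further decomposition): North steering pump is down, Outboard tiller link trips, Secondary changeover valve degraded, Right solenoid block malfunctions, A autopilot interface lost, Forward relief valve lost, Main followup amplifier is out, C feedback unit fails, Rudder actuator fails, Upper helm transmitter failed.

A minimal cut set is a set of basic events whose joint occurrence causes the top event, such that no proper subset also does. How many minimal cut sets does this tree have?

6

Rudder loop unavailable [OR]: union of children's cut sets → 2 cut set(s).
NFU path fails [OR]: union of children's cut sets → 3 cut set(s).
Starboard system lost [AND]: one cut set from each child combined → 1 × 1 × 3 = 3 cut set(s).
Followup chain fails [AND]: one cut set from each child combined → 1 × 1 × 1 = 1 cut set(s).
Port system down [OR]: union of children's cut sets → 3 cut set(s).
Ship steering unresponsive [OR]: union of children's cut sets → 6 cut set(s).
Minimal cut sets: {North steering pump is down, Outboard tiller link trips, Secondary changeover valve degraded}; {North steering pump is down, Outboard tiller link trips, Right solenoid block malfunctions}; {A autopilot interface lost, North steering pump is down, Outboard tiller link trips}; {C feedback unit fails, Forward relief valve lost, Main followup amplifier is out}; {Rudder actuator fails}; {Upper helm transmitter failed}.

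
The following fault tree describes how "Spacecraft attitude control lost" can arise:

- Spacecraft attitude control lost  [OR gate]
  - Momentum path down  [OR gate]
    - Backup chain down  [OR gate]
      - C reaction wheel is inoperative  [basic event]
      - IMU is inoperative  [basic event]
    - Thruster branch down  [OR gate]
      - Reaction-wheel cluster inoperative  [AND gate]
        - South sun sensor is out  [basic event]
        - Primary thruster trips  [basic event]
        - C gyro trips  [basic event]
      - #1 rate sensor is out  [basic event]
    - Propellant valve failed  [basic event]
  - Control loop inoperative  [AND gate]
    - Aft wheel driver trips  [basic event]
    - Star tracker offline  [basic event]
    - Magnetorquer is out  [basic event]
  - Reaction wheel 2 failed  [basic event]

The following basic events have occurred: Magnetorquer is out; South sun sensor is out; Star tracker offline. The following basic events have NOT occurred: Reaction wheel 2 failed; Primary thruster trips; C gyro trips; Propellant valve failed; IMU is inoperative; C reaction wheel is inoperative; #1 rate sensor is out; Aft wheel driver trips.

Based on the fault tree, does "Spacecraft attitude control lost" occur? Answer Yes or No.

Backup chain down [OR]: C reaction wheel is inoperative=not, IMU is inoperative=not → no input occurs → does not occur.
Reaction-wheel cluster inoperative [AND]: South sun sensor is out=occurs, Primary thruster trips=not, C gyro trips=not → not all inputs occur → does not occur.
Thruster branch down [OR]: Reaction-wheel cluster inoperative=not, #1 rate sensor is out=not → no input occurs → does not occur.
Momentum path down [OR]: Backup chain down=not, Thruster branch down=not, Propellant valve failed=not → no input occurs → does not occur.
Control loop inoperative [AND]: Aft wheel driver trips=not, Star tracker offline=occurs, Magnetorquer is out=occurs → not all inputs occur → does not occur.
Spacecraft attitude control lost [OR]: Momentum path down=not, Control loop inoperative=not, Reaction wheel 2 failed=not → no input occurs → does not occur.

No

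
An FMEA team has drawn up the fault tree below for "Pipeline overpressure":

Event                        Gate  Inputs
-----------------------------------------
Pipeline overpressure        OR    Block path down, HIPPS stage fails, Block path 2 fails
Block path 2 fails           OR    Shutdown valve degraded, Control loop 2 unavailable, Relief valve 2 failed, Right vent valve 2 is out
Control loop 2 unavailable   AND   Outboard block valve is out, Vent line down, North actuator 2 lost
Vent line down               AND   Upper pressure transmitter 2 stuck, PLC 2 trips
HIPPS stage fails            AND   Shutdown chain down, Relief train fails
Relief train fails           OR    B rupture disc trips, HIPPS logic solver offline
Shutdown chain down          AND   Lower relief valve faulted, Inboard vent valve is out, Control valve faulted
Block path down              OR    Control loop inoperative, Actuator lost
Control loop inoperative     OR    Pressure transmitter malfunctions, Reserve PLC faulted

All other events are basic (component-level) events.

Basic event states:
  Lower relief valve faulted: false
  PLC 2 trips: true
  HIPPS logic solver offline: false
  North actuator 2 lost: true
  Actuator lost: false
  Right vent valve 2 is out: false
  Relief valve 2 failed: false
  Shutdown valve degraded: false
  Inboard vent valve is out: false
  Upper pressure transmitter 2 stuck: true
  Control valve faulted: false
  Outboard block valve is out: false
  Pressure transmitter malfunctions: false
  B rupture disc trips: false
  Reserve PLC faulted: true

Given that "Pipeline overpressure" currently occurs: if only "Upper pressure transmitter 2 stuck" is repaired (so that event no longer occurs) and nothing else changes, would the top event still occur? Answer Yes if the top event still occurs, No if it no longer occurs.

Yes

Counterfactual: set "Upper pressure transmitter 2 stuck" to not occurred.
Control loop inoperative [OR]: Pressure transmitter malfunctions=not, Reserve PLC faulted=occurs → at least one input occurs → occurs.
Block path down [OR]: Control loop inoperative=occurs, Actuator lost=not → at least one input occurs → occurs.
Shutdown chain down [AND]: Lower relief valve faulted=not, Inboard vent valve is out=not, Control valve faulted=not → not all inputs occur → does not occur.
Relief train fails [OR]: B rupture disc trips=not, HIPPS logic solver offline=not → no input occurs → does not occur.
HIPPS stage fails [AND]: Shutdown chain down=not, Relief train fails=not → not all inputs occur → does not occur.
Vent line down [AND]: Upper pressure transmitter 2 stuck=not, PLC 2 trips=occurs → not all inputs occur → does not occur.
Control loop 2 unavailable [AND]: Outboard block valve is out=not, Vent line down=not, North actuator 2 lost=occurs → not all inputs occur → does not occur.
Block path 2 fails [OR]: Shutdown valve degraded=not, Control loop 2 unavailable=not, Relief valve 2 failed=not, Right vent valve 2 is out=not → no input occurs → does not occur.
Pipeline overpressure [OR]: Block path down=occurs, HIPPS stage fails=not, Block path 2 fails=not → at least one input occurs → occurs.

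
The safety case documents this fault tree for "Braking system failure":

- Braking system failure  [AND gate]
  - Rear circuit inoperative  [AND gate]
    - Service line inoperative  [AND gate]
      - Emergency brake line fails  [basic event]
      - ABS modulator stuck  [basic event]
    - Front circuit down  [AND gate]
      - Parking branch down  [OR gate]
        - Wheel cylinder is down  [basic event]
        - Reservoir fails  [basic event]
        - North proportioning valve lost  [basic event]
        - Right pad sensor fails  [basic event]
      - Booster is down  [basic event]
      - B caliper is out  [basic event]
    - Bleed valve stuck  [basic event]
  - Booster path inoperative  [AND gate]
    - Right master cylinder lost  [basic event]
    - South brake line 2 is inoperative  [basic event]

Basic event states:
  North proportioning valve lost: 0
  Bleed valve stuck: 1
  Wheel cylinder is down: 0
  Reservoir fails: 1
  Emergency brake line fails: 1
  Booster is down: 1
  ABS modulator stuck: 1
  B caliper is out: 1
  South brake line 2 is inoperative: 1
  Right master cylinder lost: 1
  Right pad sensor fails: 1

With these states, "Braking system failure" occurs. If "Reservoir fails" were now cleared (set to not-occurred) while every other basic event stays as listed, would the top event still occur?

Counterfactual: set "Reservoir fails" to not occurred.
Service line inoperative [AND]: Emergency brake line fails=occurs, ABS modulator stuck=occurs → all inputs occur → occurs.
Parking branch down [OR]: Wheel cylinder is down=not, Reservoir fails=not, North proportioning valve lost=not, Right pad sensor fails=occurs → at least one input occurs → occurs.
Front circuit down [AND]: Parking branch down=occurs, Booster is down=occurs, B caliper is out=occurs → all inputs occur → occurs.
Rear circuit inoperative [AND]: Service line inoperative=occurs, Front circuit down=occurs, Bleed valve stuck=occurs → all inputs occur → occurs.
Booster path inoperative [AND]: Right master cylinder lost=occurs, South brake line 2 is inoperative=occurs → all inputs occur → occurs.
Braking system failure [AND]: Rear circuit inoperative=occurs, Booster path inoperative=occurs → all inputs occur → occurs.

Yes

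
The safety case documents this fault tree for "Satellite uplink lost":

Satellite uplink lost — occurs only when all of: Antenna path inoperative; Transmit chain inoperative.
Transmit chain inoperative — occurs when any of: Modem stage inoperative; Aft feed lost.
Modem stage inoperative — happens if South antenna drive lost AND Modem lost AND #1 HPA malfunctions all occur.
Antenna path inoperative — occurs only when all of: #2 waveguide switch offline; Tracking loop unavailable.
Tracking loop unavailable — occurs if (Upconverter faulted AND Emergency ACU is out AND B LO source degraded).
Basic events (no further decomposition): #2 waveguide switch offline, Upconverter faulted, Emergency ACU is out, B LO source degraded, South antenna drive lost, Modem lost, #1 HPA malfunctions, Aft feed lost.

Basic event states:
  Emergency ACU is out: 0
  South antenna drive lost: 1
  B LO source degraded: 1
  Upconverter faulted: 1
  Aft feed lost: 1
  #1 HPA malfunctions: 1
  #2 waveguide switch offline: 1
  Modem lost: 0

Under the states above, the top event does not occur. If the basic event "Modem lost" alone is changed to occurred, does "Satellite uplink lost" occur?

No

Counterfactual: set "Modem lost" to occurred.
Tracking loop unavailable [AND]: Upconverter faulted=occurs, Emergency ACU is out=not, B LO source degraded=occurs → not all inputs occur → does not occur.
Antenna path inoperative [AND]: #2 waveguide switch offline=occurs, Tracking loop unavailable=not → not all inputs occur → does not occur.
Modem stage inoperative [AND]: South antenna drive lost=occurs, Modem lost=occurs, #1 HPA malfunctions=occurs → all inputs occur → occurs.
Transmit chain inoperative [OR]: Modem stage inoperative=occurs, Aft feed lost=occurs → at least one input occurs → occurs.
Satellite uplink lost [AND]: Antenna path inoperative=not, Transmit chain inoperative=occurs → not all inputs occur → does not occur.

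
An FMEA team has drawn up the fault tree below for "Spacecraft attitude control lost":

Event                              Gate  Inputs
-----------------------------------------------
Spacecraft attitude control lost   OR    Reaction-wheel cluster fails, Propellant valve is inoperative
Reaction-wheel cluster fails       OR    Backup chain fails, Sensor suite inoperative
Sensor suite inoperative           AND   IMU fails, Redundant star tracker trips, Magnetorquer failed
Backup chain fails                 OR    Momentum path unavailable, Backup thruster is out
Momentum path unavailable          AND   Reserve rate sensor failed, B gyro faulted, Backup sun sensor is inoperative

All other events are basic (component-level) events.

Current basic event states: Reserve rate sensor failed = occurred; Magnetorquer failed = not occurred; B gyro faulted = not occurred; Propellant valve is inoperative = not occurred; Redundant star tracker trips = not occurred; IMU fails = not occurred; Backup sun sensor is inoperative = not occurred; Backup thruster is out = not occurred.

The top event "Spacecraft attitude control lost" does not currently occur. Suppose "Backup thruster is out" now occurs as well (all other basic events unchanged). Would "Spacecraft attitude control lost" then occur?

Yes

Counterfactual: set "Backup thruster is out" to occurred.
Momentum path unavailable [AND]: Reserve rate sensor failed=occurs, B gyro faulted=not, Backup sun sensor is inoperative=not → not all inputs occur → does not occur.
Backup chain fails [OR]: Momentum path unavailable=not, Backup thruster is out=occurs → at least one input occurs → occurs.
Sensor suite inoperative [AND]: IMU fails=not, Redundant star tracker trips=not, Magnetorquer failed=not → not all inputs occur → does not occur.
Reaction-wheel cluster fails [OR]: Backup chain fails=occurs, Sensor suite inoperative=not → at least one input occurs → occurs.
Spacecraft attitude control lost [OR]: Reaction-wheel cluster fails=occurs, Propellant valve is inoperative=not → at least one input occurs → occurs.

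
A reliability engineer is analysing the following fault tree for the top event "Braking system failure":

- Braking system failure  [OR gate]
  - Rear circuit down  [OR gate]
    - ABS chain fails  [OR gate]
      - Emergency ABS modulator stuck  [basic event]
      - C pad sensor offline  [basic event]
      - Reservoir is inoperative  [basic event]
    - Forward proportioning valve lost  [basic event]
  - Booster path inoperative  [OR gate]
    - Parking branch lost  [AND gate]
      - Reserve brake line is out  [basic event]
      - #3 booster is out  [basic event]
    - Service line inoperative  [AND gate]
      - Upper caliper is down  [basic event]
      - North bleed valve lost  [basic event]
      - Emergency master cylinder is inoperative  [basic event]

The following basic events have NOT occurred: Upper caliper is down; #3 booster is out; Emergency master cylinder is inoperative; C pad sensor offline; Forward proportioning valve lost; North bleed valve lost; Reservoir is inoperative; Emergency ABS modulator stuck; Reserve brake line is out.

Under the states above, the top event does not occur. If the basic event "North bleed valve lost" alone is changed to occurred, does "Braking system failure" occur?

Counterfactual: set "North bleed valve lost" to occurred.
ABS chain fails [OR]: Emergency ABS modulator stuck=not, C pad sensor offline=not, Reservoir is inoperative=not → no input occurs → does not occur.
Rear circuit down [OR]: ABS chain fails=not, Forward proportioning valve lost=not → no input occurs → does not occur.
Parking branch lost [AND]: Reserve brake line is out=not, #3 booster is out=not → not all inputs occur → does not occur.
Service line inoperative [AND]: Upper caliper is down=not, North bleed valve lost=occurs, Emergency master cylinder is inoperative=not → not all inputs occur → does not occur.
Booster path inoperative [OR]: Parking branch lost=not, Service line inoperative=not → no input occurs → does not occur.
Braking system failure [OR]: Rear circuit down=not, Booster path inoperative=not → no input occurs → does not occur.

No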